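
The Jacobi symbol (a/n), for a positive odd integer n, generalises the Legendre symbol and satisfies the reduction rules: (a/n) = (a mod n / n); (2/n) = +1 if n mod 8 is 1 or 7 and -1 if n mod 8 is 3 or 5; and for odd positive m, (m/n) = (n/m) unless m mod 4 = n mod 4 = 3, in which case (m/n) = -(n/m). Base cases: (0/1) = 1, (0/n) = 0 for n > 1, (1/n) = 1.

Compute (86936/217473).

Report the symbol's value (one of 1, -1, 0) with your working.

1

86936 = 2^3·10867; (2/217473) = +1 since 217473 mod 8 = 1, so (86936/217473) = (+1)^3·(10867/217473); sign now +1
reciprocity: (10867/217473) = +1·(217473/10867) since 10867 mod 4 = 3, 217473 mod 4 = 1; sign now +1
(217473/10867) = (133/10867)   [reduce mod 10867]
reciprocity: (133/10867) = +1·(10867/133) since 133 mod 4 = 1, 10867 mod 4 = 3; sign now +1
(10867/133) = (94/133)   [reduce mod 133]
94 = 2^1·47; (2/133) = -1 since 133 mod 8 = 5, so (94/133) = (-1)^1·(47/133); sign now -1
reciprocity: (47/133) = +1·(133/47) since 47 mod 4 = 3, 133 mod 4 = 1; sign now -1
(133/47) = (39/47)   [reduce mod 47]
reciprocity: (39/47) = -1·(47/39) since 39 mod 4 = 3, 47 mod 4 = 3; sign now +1
(47/39) = (8/39)   [reduce mod 39]
8 = 2^3·1; (2/39) = +1 since 39 mod 8 = 7, so (8/39) = (+1)^3·(1/39); sign now +1
(1/39) = 1; final value = sign = +1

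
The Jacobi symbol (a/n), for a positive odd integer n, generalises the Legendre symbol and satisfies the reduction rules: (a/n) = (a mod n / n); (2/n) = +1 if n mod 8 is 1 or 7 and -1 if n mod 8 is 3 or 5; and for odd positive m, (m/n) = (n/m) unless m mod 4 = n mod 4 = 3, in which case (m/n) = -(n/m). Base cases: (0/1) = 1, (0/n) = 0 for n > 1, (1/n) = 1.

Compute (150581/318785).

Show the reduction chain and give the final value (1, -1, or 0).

flip (150581/318785) -> (318785/150581): both odd, 150581 mod 4 = 1, 318785 mod 4 = 1, so the flip contributes +1; sign now +1
(318785/150581): 318785 mod 150581 = 17623, so (318785/150581) = (17623/150581)
flip (17623/150581) -> (150581/17623): both odd, 17623 mod 4 = 3, 150581 mod 4 = 1, so the flip contributes +1; sign now +1
(150581/17623): 150581 mod 17623 = 9597, so (150581/17623) = (9597/17623)
flip (9597/17623) -> (17623/9597): both odd, 9597 mod 4 = 1, 17623 mod 4 = 3, so the flip contributes +1; sign now +1
(17623/9597): 17623 mod 9597 = 8026, so (17623/9597) = (8026/9597)
factor out 2^1: 8026 = 2^1·4013; with 9597 mod 8 = 5, (2/9597) = -1; sign now -1; continue with (4013/9597)
flip (4013/9597) -> (9597/4013): both odd, 4013 mod 4 = 1, 9597 mod 4 = 1, so the flip contributes +1; sign now -1
(9597/4013): 9597 mod 4013 = 1571, so (9597/4013) = (1571/4013)
flip (1571/4013) -> (4013/1571): both odd, 1571 mod 4 = 3, 4013 mod 4 = 1, so the flip contributes +1; sign now -1
(4013/1571): 4013 mod 1571 = 871, so (4013/1571) = (871/1571)
flip (871/1571) -> (1571/871): both odd, 871 mod 4 = 3, 1571 mod 4 = 3, so the flip contributes -1; sign now +1
(1571/871): 1571 mod 871 = 700, so (1571/871) = (700/871)
factor out 2^2: 700 = 2^2·175; with 871 mod 8 = 7, (2/871) = +1; sign now +1; continue with (175/871)
flip (175/871) -> (871/175): both odd, 175 mod 4 = 3, 871 mod 4 = 3, so the flip contributes -1; sign now -1
(871/175): 871 mod 175 = 171, so (871/175) = (171/175)
flip (171/175) -> (175/171): both odd, 171 mod 4 = 3, 175 mod 4 = 3, so the flip contributes -1; sign now +1
(175/171): 175 mod 171 = 4, so (175/171) = (4/171)
factor out 2^2: 4 = 2^2·1; with 171 mod 8 = 3, (2/171) = -1; sign now +1; continue with (1/171)
reached (1/171) = 1, so the symbol is +1

1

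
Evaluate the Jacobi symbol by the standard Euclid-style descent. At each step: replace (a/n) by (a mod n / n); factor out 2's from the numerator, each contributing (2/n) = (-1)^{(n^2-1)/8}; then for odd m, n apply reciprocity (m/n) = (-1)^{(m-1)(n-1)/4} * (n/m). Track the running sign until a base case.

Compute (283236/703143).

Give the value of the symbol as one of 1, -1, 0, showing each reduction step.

factor out 2^2: 283236 = 2^2·70809; with 703143 mod 8 = 7, (2/703143) = +1; sign now +1; continue with (70809/703143)
flip (70809/703143) -> (703143/70809): both odd, 70809 mod 4 = 1, 703143 mod 4 = 3, so the flip contributes +1; sign now +1
(703143/70809): 703143 mod 70809 = 65862, so (703143/70809) = (65862/70809)
factor out 2^1: 65862 = 2^1·32931; with 70809 mod 8 = 1, (2/70809) = +1; sign now +1; continue with (32931/70809)
flip (32931/70809) -> (70809/32931): both odd, 32931 mod 4 = 3, 70809 mod 4 = 1, so the flip contributes +1; sign now +1
(70809/32931): 70809 mod 32931 = 4947, so (70809/32931) = (4947/32931)
flip (4947/32931) -> (32931/4947): both odd, 4947 mod 4 = 3, 32931 mod 4 = 3, so the flip contributes -1; sign now -1
(32931/4947): 32931 mod 4947 = 3249, so (32931/4947) = (3249/4947)
flip (3249/4947) -> (4947/3249): both odd, 3249 mod 4 = 1, 4947 mod 4 = 3, so the flip contributes +1; sign now -1
(4947/3249): 4947 mod 3249 = 1698, so (4947/3249) = (1698/3249)
factor out 2^1: 1698 = 2^1·849; with 3249 mod 8 = 1, (2/3249) = +1; sign now -1; continue with (849/3249)
flip (849/3249) -> (3249/849): both odd, 849 mod 4 = 1, 3249 mod 4 = 1, so the flip contributes +1; sign now -1
(3249/849): 3249 mod 849 = 702, so (3249/849) = (702/849)
factor out 2^1: 702 = 2^1·351; with 849 mod 8 = 1, (2/849) = +1; sign now -1; continue with (351/849)
flip (351/849) -> (849/351): both odd, 351 mod 4 = 3, 849 mod 4 = 1, so the flip contributes +1; sign now -1
(849/351): 849 mod 351 = 147, so (849/351) = (147/351)
flip (147/351) -> (351/147): both odd, 147 mod 4 = 3, 351 mod 4 = 3, so the flip contributes -1; sign now +1
(351/147): 351 mod 147 = 57, so (351/147) = (57/147)
flip (57/147) -> (147/57): both odd, 57 mod 4 = 1, 147 mod 4 = 3, so the flip contributes +1; sign now +1
(147/57): 147 mod 57 = 33, so (147/57) = (33/57)
flip (33/57) -> (57/33): both odd, 33 mod 4 = 1, 57 mod 4 = 1, so the flip contributes +1; sign now +1
(57/33): 57 mod 33 = 24, so (57/33) = (24/33)
factor out 2^3: 24 = 2^3·3; with 33 mod 8 = 1, (2/33) = +1; sign now +1; continue with (3/33)
flip (3/33) -> (33/3): both odd, 3 mod 4 = 3, 33 mod 4 = 1, so the flip contributes +1; sign now +1
(33/3): 33 mod 3 = 0, so (33/3) = (0/3)
reached (0/3); gcd(a, n) > 1, so (0/3) = 0 and the symbol is 0

0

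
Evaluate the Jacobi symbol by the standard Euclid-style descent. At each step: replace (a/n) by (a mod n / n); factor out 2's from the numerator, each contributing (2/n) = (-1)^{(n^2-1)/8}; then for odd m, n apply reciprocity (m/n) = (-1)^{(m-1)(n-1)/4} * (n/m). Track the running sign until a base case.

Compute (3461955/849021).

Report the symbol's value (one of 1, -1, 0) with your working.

0

(3461955/849021): 3461955 mod 849021 = 65871, so (3461955/849021) = (65871/849021)
flip (65871/849021) -> (849021/65871): both odd, 65871 mod 4 = 3, 849021 mod 4 = 1, so the flip contributes +1; sign now +1
(849021/65871): 849021 mod 65871 = 58569, so (849021/65871) = (58569/65871)
flip (58569/65871) -> (65871/58569): both odd, 58569 mod 4 = 1, 65871 mod 4 = 3, so the flip contributes +1; sign now +1
(65871/58569): 65871 mod 58569 = 7302, so (65871/58569) = (7302/58569)
factor out 2^1: 7302 = 2^1·3651; with 58569 mod 8 = 1, (2/58569) = +1; sign now +1; continue with (3651/58569)
flip (3651/58569) -> (58569/3651): both odd, 3651 mod 4 = 3, 58569 mod 4 = 1, so the flip contributes +1; sign now +1
(58569/3651): 58569 mod 3651 = 153, so (58569/3651) = (153/3651)
flip (153/3651) -> (3651/153): both odd, 153 mod 4 = 1, 3651 mod 4 = 3, so the flip contributes +1; sign now +1
(3651/153): 3651 mod 153 = 132, so (3651/153) = (132/153)
factor out 2^2: 132 = 2^2·33; with 153 mod 8 = 1, (2/153) = +1; sign now +1; continue with (33/153)
flip (33/153) -> (153/33): both odd, 33 mod 4 = 1, 153 mod 4 = 1, so the flip contributes +1; sign now +1
(153/33): 153 mod 33 = 21, so (153/33) = (21/33)
flip (21/33) -> (33/21): both odd, 21 mod 4 = 1, 33 mod 4 = 1, so the flip contributes +1; sign now +1
(33/21): 33 mod 21 = 12, so (33/21) = (12/21)
factor out 2^2: 12 = 2^2·3; with 21 mod 8 = 5, (2/21) = -1; sign now +1; continue with (3/21)
flip (3/21) -> (21/3): both odd, 3 mod 4 = 3, 21 mod 4 = 1, so the flip contributes +1; sign now +1
(21/3): 21 mod 3 = 0, so (21/3) = (0/3)
reached (0/3); gcd(a, n) > 1, so (0/3) = 0 and the symbol is 0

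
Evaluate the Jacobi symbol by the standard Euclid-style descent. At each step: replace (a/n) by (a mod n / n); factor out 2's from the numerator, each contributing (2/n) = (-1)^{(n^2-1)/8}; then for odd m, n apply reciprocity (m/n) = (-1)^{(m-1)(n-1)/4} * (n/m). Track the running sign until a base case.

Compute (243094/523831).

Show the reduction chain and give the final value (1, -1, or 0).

factor out 2^1: 243094 = 2^1·121547; with 523831 mod 8 = 7, (2/523831) = +1; sign now +1; continue with (121547/523831)
flip (121547/523831) -> (523831/121547): both odd, 121547 mod 4 = 3, 523831 mod 4 = 3, so the flip contributes -1; sign now -1
(523831/121547): 523831 mod 121547 = 37643, so (523831/121547) = (37643/121547)
flip (37643/121547) -> (121547/37643): both odd, 37643 mod 4 = 3, 121547 mod 4 = 3, so the flip contributes -1; sign now +1
(121547/37643): 121547 mod 37643 = 8618, so (121547/37643) = (8618/37643)
factor out 2^1: 8618 = 2^1·4309; with 37643 mod 8 = 3, (2/37643) = -1; sign now -1; continue with (4309/37643)
flip (4309/37643) -> (37643/4309): both odd, 4309 mod 4 = 1, 37643 mod 4 = 3, so the flip contributes +1; sign now -1
(37643/4309): 37643 mod 4309 = 3171, so (37643/4309) = (3171/4309)
flip (3171/4309) -> (4309/3171): both odd, 3171 mod 4 = 3, 4309 mod 4 = 1, so the flip contributes +1; sign now -1
(4309/3171): 4309 mod 3171 = 1138, so (4309/3171) = (1138/3171)
factor out 2^1: 1138 = 2^1·569; with 3171 mod 8 = 3, (2/3171) = -1; sign now +1; continue with (569/3171)
flip (569/3171) -> (3171/569): both odd, 569 mod 4 = 1, 3171 mod 4 = 3, so the flip contributes +1; sign now +1
(3171/569): 3171 mod 569 = 326, so (3171/569) = (326/569)
factor out 2^1: 326 = 2^1·163; with 569 mod 8 = 1, (2/569) = +1; sign now +1; continue with (163/569)
flip (163/569) -> (569/163): both odd, 163 mod 4 = 3, 569 mod 4 = 1, so the flip contributes +1; sign now +1
(569/163): 569 mod 163 = 80, so (569/163) = (80/163)
factor out 2^4: 80 = 2^4·5; with 163 mod 8 = 3, (2/163) = -1; sign now +1; continue with (5/163)
flip (5/163) -> (163/5): both odd, 5 mod 4 = 1, 163 mod 4 = 3, so the flip contributes +1; sign now +1
(163/5): 163 mod 5 = 3, so (163/5) = (3/5)
flip (3/5) -> (5/3): both odd, 3 mod 4 = 3, 5 mod 4 = 1, so the flip contributes +1; sign now +1
(5/3): 5 mod 3 = 2, so (5/3) = (2/3)
factor out 2^1: 2 = 2^1·1; with 3 mod 8 = 3, (2/3) = -1; sign now -1; continue with (1/3)
reached (1/3) = 1, so the symbol is -1

-1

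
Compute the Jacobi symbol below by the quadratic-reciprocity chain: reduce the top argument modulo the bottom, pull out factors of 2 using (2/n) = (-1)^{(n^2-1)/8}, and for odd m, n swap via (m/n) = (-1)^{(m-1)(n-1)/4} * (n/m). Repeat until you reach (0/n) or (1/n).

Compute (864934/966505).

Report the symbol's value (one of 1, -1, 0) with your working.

factor out 2^1: 864934 = 2^1·432467; with 966505 mod 8 = 1, (2/966505) = +1; sign now +1; continue with (432467/966505)
flip (432467/966505) -> (966505/432467): both odd, 432467 mod 4 = 3, 966505 mod 4 = 1, so the flip contributes +1; sign now +1
(966505/432467): 966505 mod 432467 = 101571, so (966505/432467) = (101571/432467)
flip (101571/432467) -> (432467/101571): both odd, 101571 mod 4 = 3, 432467 mod 4 = 3, so the flip contributes -1; sign now -1
(432467/101571): 432467 mod 101571 = 26183, so (432467/101571) = (26183/101571)
flip (26183/101571) -> (101571/26183): both odd, 26183 mod 4 = 3, 101571 mod 4 = 3, so the flip contributes -1; sign now +1
(101571/26183): 101571 mod 26183 = 23022, so (101571/26183) = (23022/26183)
factor out 2^1: 23022 = 2^1·11511; with 26183 mod 8 = 7, (2/26183) = +1; sign now +1; continue with (11511/26183)
flip (11511/26183) -> (26183/11511): both odd, 11511 mod 4 = 3, 26183 mod 4 = 3, so the flip contributes -1; sign now -1
(26183/11511): 26183 mod 11511 = 3161, so (26183/11511) = (3161/11511)
flip (3161/11511) -> (11511/3161): both odd, 3161 mod 4 = 1, 11511 mod 4 = 3, so the flip contributes +1; sign now -1
(11511/3161): 11511 mod 3161 = 2028, so (11511/3161) = (2028/3161)
factor out 2^2: 2028 = 2^2·507; with 3161 mod 8 = 1, (2/3161) = +1; sign now -1; continue with (507/3161)
flip (507/3161) -> (3161/507): both odd, 507 mod 4 = 3, 3161 mod 4 = 1, so the flip contributes +1; sign now -1
(3161/507): 3161 mod 507 = 119, so (3161/507) = (119/507)
flip (119/507) -> (507/119): both odd, 119 mod 4 = 3, 507 mod 4 = 3, so the flip contributes -1; sign now +1
(507/119): 507 mod 119 = 31, so (507/119) = (31/119)
flip (31/119) -> (119/31): both odd, 31 mod 4 = 3, 119 mod 4 = 3, so the flip contributes -1; sign now -1
(119/31): 119 mod 31 = 26, so (119/31) = (26/31)
factor out 2^1: 26 = 2^1·13; with 31 mod 8 = 7, (2/31) = +1; sign now -1; continue with (13/31)
flip (13/31) -> (31/13): both odd, 13 mod 4 = 1, 31 mod 4 = 3, so the flip contributes +1; sign now -1
(31/13): 31 mod 13 = 5, so (31/13) = (5/13)
flip (5/13) -> (13/5): both odd, 5 mod 4 = 1, 13 mod 4 = 1, so the flip contributes +1; sign now -1
(13/5): 13 mod 5 = 3, so (13/5) = (3/5)
flip (3/5) -> (5/3): both odd, 3 mod 4 = 3, 5 mod 4 = 1, so the flip contributes +1; sign now -1
(5/3): 5 mod 3 = 2, so (5/3) = (2/3)
factor out 2^1: 2 = 2^1·1; with 3 mod 8 = 3, (2/3) = -1; sign now +1; continue with (1/3)
reached (1/3) = 1, so the symbol is +1

1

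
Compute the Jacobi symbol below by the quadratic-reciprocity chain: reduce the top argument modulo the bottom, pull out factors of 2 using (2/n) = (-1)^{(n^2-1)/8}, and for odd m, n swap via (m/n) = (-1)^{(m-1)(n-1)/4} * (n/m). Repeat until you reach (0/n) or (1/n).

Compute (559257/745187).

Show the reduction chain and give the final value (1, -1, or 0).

reciprocity: (559257/745187) = +1·(745187/559257) since 559257 mod 4 = 1, 745187 mod 4 = 3; sign now +1
(745187/559257) = (185930/559257)   [reduce mod 559257]
185930 = 2^1·92965; (2/559257) = +1 since 559257 mod 8 = 1, so (185930/559257) = (+1)^1·(92965/559257); sign now +1
reciprocity: (92965/559257) = +1·(559257/92965) since 92965 mod 4 = 1, 559257 mod 4 = 1; sign now +1
(559257/92965) = (1467/92965)   [reduce mod 92965]
reciprocity: (1467/92965) = +1·(92965/1467) since 1467 mod 4 = 3, 92965 mod 4 = 1; sign now +1
(92965/1467) = (544/1467)   [reduce mod 1467]
544 = 2^5·17; (2/1467) = -1 since 1467 mod 8 = 3, so (544/1467) = (-1)^5·(17/1467); sign now -1
reciprocity: (17/1467) = +1·(1467/17) since 17 mod 4 = 1, 1467 mod 4 = 3; sign now -1
(1467/17) = (5/17)   [reduce mod 17]
reciprocity: (5/17) = +1·(17/5) since 5 mod 4 = 1, 17 mod 4 = 1; sign now -1
(17/5) = (2/5)   [reduce mod 5]
2 = 2^1·1; (2/5) = -1 since 5 mod 8 = 5, so (2/5) = (-1)^1·(1/5); sign now +1
(1/5) = 1; final value = sign = +1

1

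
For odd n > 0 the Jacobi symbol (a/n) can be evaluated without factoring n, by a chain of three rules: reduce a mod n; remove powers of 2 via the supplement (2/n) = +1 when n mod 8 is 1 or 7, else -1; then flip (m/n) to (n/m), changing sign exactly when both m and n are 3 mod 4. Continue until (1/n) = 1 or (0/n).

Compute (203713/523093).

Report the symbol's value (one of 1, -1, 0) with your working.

-1

reciprocity: (203713/523093) = +1·(523093/203713) since 203713 mod 4 = 1, 523093 mod 4 = 1; sign now +1
(523093/203713) = (115667/203713)   [reduce mod 203713]
reciprocity: (115667/203713) = +1·(203713/115667) since 115667 mod 4 = 3, 203713 mod 4 = 1; sign now +1
(203713/115667) = (88046/115667)   [reduce mod 115667]
88046 = 2^1·44023; (2/115667) = -1 since 115667 mod 8 = 3, so (88046/115667) = (-1)^1·(44023/115667); sign now -1
reciprocity: (44023/115667) = -1·(115667/44023) since 44023 mod 4 = 3, 115667 mod 4 = 3; sign now +1
(115667/44023) = (27621/44023)   [reduce mod 44023]
reciprocity: (27621/44023) = +1·(44023/27621) since 27621 mod 4 = 1, 44023 mod 4 = 3; sign now +1
(44023/27621) = (16402/27621)   [reduce mod 27621]
16402 = 2^1·8201; (2/27621) = -1 since 27621 mod 8 = 5, so (16402/27621) = (-1)^1·(8201/27621); sign now -1
reciprocity: (8201/27621) = +1·(27621/8201) since 8201 mod 4 = 1, 27621 mod 4 = 1; sign now -1
(27621/8201) = (3018/8201)   [reduce mod 8201]
3018 = 2^1·1509; (2/8201) = +1 since 8201 mod 8 = 1, so (3018/8201) = (+1)^1·(1509/8201); sign now -1
reciprocity: (1509/8201) = +1·(8201/1509) since 1509 mod 4 = 1, 8201 mod 4 = 1; sign now -1
(8201/1509) = (656/1509)   [reduce mod 1509]
656 = 2^4·41; (2/1509) = -1 since 1509 mod 8 = 5, so (656/1509) = (-1)^4·(41/1509); sign now -1
reciprocity: (41/1509) = +1·(1509/41) since 41 mod 4 = 1, 1509 mod 4 = 1; sign now -1
(1509/41) = (33/41)   [reduce mod 41]
reciprocity: (33/41) = +1·(41/33) since 33 mod 4 = 1, 41 mod 4 = 1; sign now -1
(41/33) = (8/33)   [reduce mod 33]
8 = 2^3·1; (2/33) = +1 since 33 mod 8 = 1, so (8/33) = (+1)^3·(1/33); sign now -1
(1/33) = 1; final value = sign = -1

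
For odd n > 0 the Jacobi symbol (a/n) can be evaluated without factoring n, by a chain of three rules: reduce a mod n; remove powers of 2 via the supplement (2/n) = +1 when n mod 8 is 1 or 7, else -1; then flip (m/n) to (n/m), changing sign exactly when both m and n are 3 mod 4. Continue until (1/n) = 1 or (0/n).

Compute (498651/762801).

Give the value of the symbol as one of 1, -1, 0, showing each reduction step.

0

reciprocity: (498651/762801) = +1·(762801/498651) since 498651 mod 4 = 3, 762801 mod 4 = 1; sign now +1
(762801/498651) = (264150/498651)   [reduce mod 498651]
264150 = 2^1·132075; (2/498651) = -1 since 498651 mod 8 = 3, so (264150/498651) = (-1)^1·(132075/498651); sign now -1
reciprocity: (132075/498651) = -1·(498651/132075) since 132075 mod 4 = 3, 498651 mod 4 = 3; sign now +1
(498651/132075) = (102426/132075)   [reduce mod 132075]
102426 = 2^1·51213; (2/132075) = -1 since 132075 mod 8 = 3, so (102426/132075) = (-1)^1·(51213/132075); sign now -1
reciprocity: (51213/132075) = +1·(132075/51213) since 51213 mod 4 = 1, 132075 mod 4 = 3; sign now -1
(132075/51213) = (29649/51213)   [reduce mod 51213]
reciprocity: (29649/51213) = +1·(51213/29649) since 29649 mod 4 = 1, 51213 mod 4 = 1; sign now -1
(51213/29649) = (21564/29649)   [reduce mod 29649]
21564 = 2^2·5391; (2/29649) = +1 since 29649 mod 8 = 1, so (21564/29649) = (+1)^2·(5391/29649); sign now -1
reciprocity: (5391/29649) = +1·(29649/5391) since 5391 mod 4 = 3, 29649 mod 4 = 1; sign now -1
(29649/5391) = (2694/5391)   [reduce mod 5391]
2694 = 2^1·1347; (2/5391) = +1 since 5391 mod 8 = 7, so (2694/5391) = (+1)^1·(1347/5391); sign now -1
reciprocity: (1347/5391) = -1·(5391/1347) since 1347 mod 4 = 3, 5391 mod 4 = 3; sign now +1
(5391/1347) = (3/1347)   [reduce mod 1347]
reciprocity: (3/1347) = -1·(1347/3) since 3 mod 4 = 3, 1347 mod 4 = 3; sign now -1
(1347/3) = (0/3)   [reduce mod 3]
(0/3) = 0   [gcd(a, n) > 1]; final value = 0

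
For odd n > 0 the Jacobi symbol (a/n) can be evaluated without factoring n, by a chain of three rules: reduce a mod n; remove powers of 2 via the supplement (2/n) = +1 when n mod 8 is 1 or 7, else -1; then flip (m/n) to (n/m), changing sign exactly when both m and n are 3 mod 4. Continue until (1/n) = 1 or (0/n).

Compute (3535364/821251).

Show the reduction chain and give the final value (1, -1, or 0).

(3535364/821251): 3535364 mod 821251 = 250360, so (3535364/821251) = (250360/821251)
factor out 2^3: 250360 = 2^3·31295; with 821251 mod 8 = 3, (2/821251) = -1; sign now -1; continue with (31295/821251)
flip (31295/821251) -> (821251/31295): both odd, 31295 mod 4 = 3, 821251 mod 4 = 3, so the flip contributes -1; sign now +1
(821251/31295): 821251 mod 31295 = 7581, so (821251/31295) = (7581/31295)
flip (7581/31295) -> (31295/7581): both odd, 7581 mod 4 = 1, 31295 mod 4 = 3, so the flip contributes +1; sign now +1
(31295/7581): 31295 mod 7581 = 971, so (31295/7581) = (971/7581)
flip (971/7581) -> (7581/971): both odd, 971 mod 4 = 3, 7581 mod 4 = 1, so the flip contributes +1; sign now +1
(7581/971): 7581 mod 971 = 784, so (7581/971) = (784/971)
factor out 2^4: 784 = 2^4·49; with 971 mod 8 = 3, (2/971) = -1; sign now +1; continue with (49/971)
flip (49/971) -> (971/49): both odd, 49 mod 4 = 1, 971 mod 4 = 3, so the flip contributes +1; sign now +1
(971/49): 971 mod 49 = 40, so (971/49) = (40/49)
factor out 2^3: 40 = 2^3·5; with 49 mod 8 = 1, (2/49) = +1; sign now +1; continue with (5/49)
flip (5/49) -> (49/5): both odd, 5 mod 4 = 1, 49 mod 4 = 1, so the flip contributes +1; sign now +1
(49/5): 49 mod 5 = 4, so (49/5) = (4/5)
factor out 2^2: 4 = 2^2·1; with 5 mod 8 = 5, (2/5) = -1; sign now +1; continue with (1/5)
reached (1/5) = 1, so the symbol is +1

1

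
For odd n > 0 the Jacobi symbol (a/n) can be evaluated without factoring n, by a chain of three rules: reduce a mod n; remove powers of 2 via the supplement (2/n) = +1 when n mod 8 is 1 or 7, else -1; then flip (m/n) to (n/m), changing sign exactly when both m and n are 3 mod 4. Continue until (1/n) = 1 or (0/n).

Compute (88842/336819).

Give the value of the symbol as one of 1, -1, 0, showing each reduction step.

88842 = 2^1·44421; (2/336819) = -1 since 336819 mod 8 = 3, so (88842/336819) = (-1)^1·(44421/336819); sign now -1
reciprocity: (44421/336819) = +1·(336819/44421) since 44421 mod 4 = 1, 336819 mod 4 = 3; sign now -1
(336819/44421) = (25872/44421)   [reduce mod 44421]
25872 = 2^4·1617; (2/44421) = -1 since 44421 mod 8 = 5, so (25872/44421) = (-1)^4·(1617/44421); sign now -1
reciprocity: (1617/44421) = +1·(44421/1617) since 1617 mod 4 = 1, 44421 mod 4 = 1; sign now -1
(44421/1617) = (762/1617)   [reduce mod 1617]
762 = 2^1·381; (2/1617) = +1 since 1617 mod 8 = 1, so (762/1617) = (+1)^1·(381/1617); sign now -1
reciprocity: (381/1617) = +1·(1617/381) since 381 mod 4 = 1, 1617 mod 4 = 1; sign now -1
(1617/381) = (93/381)   [reduce mod 381]
reciprocity: (93/381) = +1·(381/93) since 93 mod 4 = 1, 381 mod 4 = 1; sign now -1
(381/93) = (9/93)   [reduce mod 93]
reciprocity: (9/93) = +1·(93/9) since 9 mod 4 = 1, 93 mod 4 = 1; sign now -1
(93/9) = (3/9)   [reduce mod 9]
reciprocity: (3/9) = +1·(9/3) since 3 mod 4 = 3, 9 mod 4 = 1; sign now -1
(9/3) = (0/3)   [reduce mod 3]
(0/3) = 0   [gcd(a, n) > 1]; final value = 0

0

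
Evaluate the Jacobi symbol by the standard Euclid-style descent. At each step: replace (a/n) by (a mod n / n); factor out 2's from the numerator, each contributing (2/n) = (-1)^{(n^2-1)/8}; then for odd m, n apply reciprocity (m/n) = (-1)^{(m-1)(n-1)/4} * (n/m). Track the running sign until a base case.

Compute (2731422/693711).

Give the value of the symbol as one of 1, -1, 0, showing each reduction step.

0

(2731422/693711) = (650289/693711)   [reduce mod 693711]
reciprocity: (650289/693711) = +1·(693711/650289) since 650289 mod 4 = 1, 693711 mod 4 = 3; sign now +1
(693711/650289) = (43422/650289)   [reduce mod 650289]
43422 = 2^1·21711; (2/650289) = +1 since 650289 mod 8 = 1, so (43422/650289) = (+1)^1·(21711/650289); sign now +1
reciprocity: (21711/650289) = +1·(650289/21711) since 21711 mod 4 = 3, 650289 mod 4 = 1; sign now +1
(650289/21711) = (20670/21711)   [reduce mod 21711]
20670 = 2^1·10335; (2/21711) = +1 since 21711 mod 8 = 7, so (20670/21711) = (+1)^1·(10335/21711); sign now +1
reciprocity: (10335/21711) = -1·(21711/10335) since 10335 mod 4 = 3, 21711 mod 4 = 3; sign now -1
(21711/10335) = (1041/10335)   [reduce mod 10335]
reciprocity: (1041/10335) = +1·(10335/1041) since 1041 mod 4 = 1, 10335 mod 4 = 3; sign now -1
(10335/1041) = (966/1041)   [reduce mod 1041]
966 = 2^1·483; (2/1041) = +1 since 1041 mod 8 = 1, so (966/1041) = (+1)^1·(483/1041); sign now -1
reciprocity: (483/1041) = +1·(1041/483) since 483 mod 4 = 3, 1041 mod 4 = 1; sign now -1
(1041/483) = (75/483)   [reduce mod 483]
reciprocity: (75/483) = -1·(483/75) since 75 mod 4 = 3, 483 mod 4 = 3; sign now +1
(483/75) = (33/75)   [reduce mod 75]
reciprocity: (33/75) = +1·(75/33) since 33 mod 4 = 1, 75 mod 4 = 3; sign now +1
(75/33) = (9/33)   [reduce mod 33]
reciprocity: (9/33) = +1·(33/9) since 9 mod 4 = 1, 33 mod 4 = 1; sign now +1
(33/9) = (6/9)   [reduce mod 9]
6 = 2^1·3; (2/9) = +1 since 9 mod 8 = 1, so (6/9) = (+1)^1·(3/9); sign now +1
reciprocity: (3/9) = +1·(9/3) since 3 mod 4 = 3, 9 mod 4 = 1; sign now +1
(9/3) = (0/3)   [reduce mod 3]
(0/3) = 0   [gcd(a, n) > 1]; final value = 0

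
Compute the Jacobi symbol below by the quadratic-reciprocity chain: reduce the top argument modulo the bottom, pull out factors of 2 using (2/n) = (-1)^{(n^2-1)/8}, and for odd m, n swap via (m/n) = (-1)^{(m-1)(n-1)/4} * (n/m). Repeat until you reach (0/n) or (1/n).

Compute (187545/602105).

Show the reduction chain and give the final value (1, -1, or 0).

0

flip (187545/602105) -> (602105/187545): both odd, 187545 mod 4 = 1, 602105 mod 4 = 1, so the flip contributes +1; sign now +1
(602105/187545): 602105 mod 187545 = 39470, so (602105/187545) = (39470/187545)
factor out 2^1: 39470 = 2^1·19735; with 187545 mod 8 = 1, (2/187545) = +1; sign now +1; continue with (19735/187545)
flip (19735/187545) -> (187545/19735): both odd, 19735 mod 4 = 3, 187545 mod 4 = 1, so the flip contributes +1; sign now +1
(187545/19735): 187545 mod 19735 = 9930, so (187545/19735) = (9930/19735)
factor out 2^1: 9930 = 2^1·4965; with 19735 mod 8 = 7, (2/19735) = +1; sign now +1; continue with (4965/19735)
flip (4965/19735) -> (19735/4965): both odd, 4965 mod 4 = 1, 19735 mod 4 = 3, so the flip contributes +1; sign now +1
(19735/4965): 19735 mod 4965 = 4840, so (19735/4965) = (4840/4965)
factor out 2^3: 4840 = 2^3·605; with 4965 mod 8 = 5, (2/4965) = -1; sign now -1; continue with (605/4965)
flip (605/4965) -> (4965/605): both odd, 605 mod 4 = 1, 4965 mod 4 = 1, so the flip contributes +1; sign now -1
(4965/605): 4965 mod 605 = 125, so (4965/605) = (125/605)
flip (125/605) -> (605/125): both odd, 125 mod 4 = 1, 605 mod 4 = 1, so the flip contributes +1; sign now -1
(605/125): 605 mod 125 = 105, so (605/125) = (105/125)
flip (105/125) -> (125/105): both odd, 105 mod 4 = 1, 125 mod 4 = 1, so the flip contributes +1; sign now -1
(125/105): 125 mod 105 = 20, so (125/105) = (20/105)
factor out 2^2: 20 = 2^2·5; with 105 mod 8 = 1, (2/105) = +1; sign now -1; continue with (5/105)
flip (5/105) -> (105/5): both odd, 5 mod 4 = 1, 105 mod 4 = 1, so the flip contributes +1; sign now -1
(105/5): 105 mod 5 = 0, so (105/5) = (0/5)
reached (0/5); gcd(a, n) > 1, so (0/5) = 0 and the symbol is 0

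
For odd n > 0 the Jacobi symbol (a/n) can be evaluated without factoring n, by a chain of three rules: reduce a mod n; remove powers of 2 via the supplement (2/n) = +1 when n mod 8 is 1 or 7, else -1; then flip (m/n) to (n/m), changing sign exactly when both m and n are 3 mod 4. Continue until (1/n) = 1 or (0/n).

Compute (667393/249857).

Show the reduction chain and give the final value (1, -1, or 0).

-1

(667393/249857): 667393 mod 249857 = 167679, so (667393/249857) = (167679/249857)
flip (167679/249857) -> (249857/167679): both odd, 167679 mod 4 = 3, 249857 mod 4 = 1, so the flip contributes +1; sign now +1
(249857/167679): 249857 mod 167679 = 82178, so (249857/167679) = (82178/167679)
factor out 2^1: 82178 = 2^1·41089; with 167679 mod 8 = 7, (2/167679) = +1; sign now +1; continue with (41089/167679)
flip (41089/167679) -> (167679/41089): both odd, 41089 mod 4 = 1, 167679 mod 4 = 3, so the flip contributes +1; sign now +1
(167679/41089): 167679 mod 41089 = 3323, so (167679/41089) = (3323/41089)
flip (3323/41089) -> (41089/3323): both odd, 3323 mod 4 = 3, 41089 mod 4 = 1, so the flip contributes +1; sign now +1
(41089/3323): 41089 mod 3323 = 1213, so (41089/3323) = (1213/3323)
flip (1213/3323) -> (3323/1213): both odd, 1213 mod 4 = 1, 3323 mod 4 = 3, so the flip contributes +1; sign now +1
(3323/1213): 3323 mod 1213 = 897, so (3323/1213) = (897/1213)
flip (897/1213) -> (1213/897): both odd, 897 mod 4 = 1, 1213 mod 4 = 1, so the flip contributes +1; sign now +1
(1213/897): 1213 mod 897 = 316, so (1213/897) = (316/897)
factor out 2^2: 316 = 2^2·79; with 897 mod 8 = 1, (2/897) = +1; sign now +1; continue with (79/897)
flip (79/897) -> (897/79): both odd, 79 mod 4 = 3, 897 mod 4 = 1, so the flip contributes +1; sign now +1
(897/79): 897 mod 79 = 28, so (897/79) = (28/79)
factor out 2^2: 28 = 2^2·7; with 79 mod 8 = 7, (2/79) = +1; sign now +1; continue with (7/79)
flip (7/79) -> (79/7): both odd, 7 mod 4 = 3, 79 mod 4 = 3, so the flip contributes -1; sign now -1
(79/7): 79 mod 7 = 2, so (79/7) = (2/7)
factor out 2^1: 2 = 2^1·1; with 7 mod 8 = 7, (2/7) = +1; sign now -1; continue with (1/7)
reached (1/7) = 1, so the symbol is -1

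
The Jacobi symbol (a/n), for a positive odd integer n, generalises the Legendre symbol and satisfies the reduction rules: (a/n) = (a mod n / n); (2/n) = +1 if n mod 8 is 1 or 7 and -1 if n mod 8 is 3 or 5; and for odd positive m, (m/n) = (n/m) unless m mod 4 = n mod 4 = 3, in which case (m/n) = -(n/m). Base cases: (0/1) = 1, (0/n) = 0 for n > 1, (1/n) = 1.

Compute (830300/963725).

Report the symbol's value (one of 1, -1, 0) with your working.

factor out 2^2: 830300 = 2^2·207575; with 963725 mod 8 = 5, (2/963725) = -1; sign now +1; continue with (207575/963725)
flip (207575/963725) -> (963725/207575): both odd, 207575 mod 4 = 3, 963725 mod 4 = 1, so the flip contributes +1; sign now +1
(963725/207575): 963725 mod 207575 = 133425, so (963725/207575) = (133425/207575)
flip (133425/207575) -> (207575/133425): both odd, 133425 mod 4 = 1, 207575 mod 4 = 3, so the flip contributes +1; sign now +1
(207575/133425): 207575 mod 133425 = 74150, so (207575/133425) = (74150/133425)
factor out 2^1: 74150 = 2^1·37075; with 133425 mod 8 = 1, (2/133425) = +1; sign now +1; continue with (37075/133425)
flip (37075/133425) -> (133425/37075): both odd, 37075 mod 4 = 3, 133425 mod 4 = 1, so the flip contributes +1; sign now +1
(133425/37075): 133425 mod 37075 = 22200, so (133425/37075) = (22200/37075)
factor out 2^3: 22200 = 2^3·2775; with 37075 mod 8 = 3, (2/37075) = -1; sign now -1; continue with (2775/37075)
flip (2775/37075) -> (37075/2775): both odd, 2775 mod 4 = 3, 37075 mod 4 = 3, so the flip contributes -1; sign now +1
(37075/2775): 37075 mod 2775 = 1000, so (37075/2775) = (1000/2775)
factor out 2^3: 1000 = 2^3·125; with 2775 mod 8 = 7, (2/2775) = +1; sign now +1; continue with (125/2775)
flip (125/2775) -> (2775/125): both odd, 125 mod 4 = 1, 2775 mod 4 = 3, so the flip contributes +1; sign now +1
(2775/125): 2775 mod 125 = 25, so (2775/125) = (25/125)
flip (25/125) -> (125/25): both odd, 25 mod 4 = 1, 125 mod 4 = 1, so the flip contributes +1; sign now +1
(125/25): 125 mod 25 = 0, so (125/25) = (0/25)
reached (0/25); gcd(a, n) > 1, so (0/25) = 0 and the symbol is 0

0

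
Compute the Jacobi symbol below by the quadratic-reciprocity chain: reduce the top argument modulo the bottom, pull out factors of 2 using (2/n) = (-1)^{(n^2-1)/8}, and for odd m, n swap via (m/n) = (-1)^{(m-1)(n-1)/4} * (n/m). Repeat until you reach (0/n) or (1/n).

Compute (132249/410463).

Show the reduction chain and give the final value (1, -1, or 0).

reciprocity: (132249/410463) = +1·(410463/132249) since 132249 mod 4 = 1, 410463 mod 4 = 3; sign now +1
(410463/132249) = (13716/132249)   [reduce mod 132249]
13716 = 2^2·3429; (2/132249) = +1 since 132249 mod 8 = 1, so (13716/132249) = (+1)^2·(3429/132249); sign now +1
reciprocity: (3429/132249) = +1·(132249/3429) since 3429 mod 4 = 1, 132249 mod 4 = 1; sign now +1
(132249/3429) = (1947/3429)   [reduce mod 3429]
reciprocity: (1947/3429) = +1·(3429/1947) since 1947 mod 4 = 3, 3429 mod 4 = 1; sign now +1
(3429/1947) = (1482/1947)   [reduce mod 1947]
1482 = 2^1·741; (2/1947) = -1 since 1947 mod 8 = 3, so (1482/1947) = (-1)^1·(741/1947); sign now -1
reciprocity: (741/1947) = +1·(1947/741) since 741 mod 4 = 1, 1947 mod 4 = 3; sign now -1
(1947/741) = (465/741)   [reduce mod 741]
reciprocity: (465/741) = +1·(741/465) since 465 mod 4 = 1, 741 mod 4 = 1; sign now -1
(741/465) = (276/465)   [reduce mod 465]
276 = 2^2·69; (2/465) = +1 since 465 mod 8 = 1, so (276/465) = (+1)^2·(69/465); sign now -1
reciprocity: (69/465) = +1·(465/69) since 69 mod 4 = 1, 465 mod 4 = 1; sign now -1
(465/69) = (51/69)   [reduce mod 69]
reciprocity: (51/69) = +1·(69/51) since 51 mod 4 = 3, 69 mod 4 = 1; sign now -1
(69/51) = (18/51)   [reduce mod 51]
18 = 2^1·9; (2/51) = -1 since 51 mod 8 = 3, so (18/51) = (-1)^1·(9/51); sign now +1
reciprocity: (9/51) = +1·(51/9) since 9 mod 4 = 1, 51 mod 4 = 3; sign now +1
(51/9) = (6/9)   [reduce mod 9]
6 = 2^1·3; (2/9) = +1 since 9 mod 8 = 1, so (6/9) = (+1)^1·(3/9); sign now +1
reciprocity: (3/9) = +1·(9/3) since 3 mod 4 = 3, 9 mod 4 = 1; sign now +1
(9/3) = (0/3)   [reduce mod 3]
(0/3) = 0   [gcd(a, n) > 1]; final value = 0

0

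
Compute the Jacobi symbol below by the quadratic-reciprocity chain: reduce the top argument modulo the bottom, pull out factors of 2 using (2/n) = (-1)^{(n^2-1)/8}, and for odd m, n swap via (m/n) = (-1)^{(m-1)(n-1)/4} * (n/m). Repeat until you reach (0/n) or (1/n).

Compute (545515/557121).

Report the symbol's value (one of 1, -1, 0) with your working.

-1

flip (545515/557121) -> (557121/545515): both odd, 545515 mod 4 = 3, 557121 mod 4 = 1, so the flip contributes +1; sign now +1
(557121/545515): 557121 mod 545515 = 11606, so (557121/545515) = (11606/545515)
factor out 2^1: 11606 = 2^1·5803; with 545515 mod 8 = 3, (2/545515) = -1; sign now -1; continue with (5803/545515)
flip (5803/545515) -> (545515/5803): both odd, 5803 mod 4 = 3, 545515 mod 4 = 3, so the flip contributes -1; sign now +1
(545515/5803): 545515 mod 5803 = 33, so (545515/5803) = (33/5803)
flip (33/5803) -> (5803/33): both odd, 33 mod 4 = 1, 5803 mod 4 = 3, so the flip contributes +1; sign now +1
(5803/33): 5803 mod 33 = 28, so (5803/33) = (28/33)
factor out 2^2: 28 = 2^2·7; with 33 mod 8 = 1, (2/33) = +1; sign now +1; continue with (7/33)
flip (7/33) -> (33/7): both odd, 7 mod 4 = 3, 33 mod 4 = 1, so the flip contributes +1; sign now +1
(33/7): 33 mod 7 = 5, so (33/7) = (5/7)
flip (5/7) -> (7/5): both odd, 5 mod 4 = 1, 7 mod 4 = 3, so the flip contributes +1; sign now +1
(7/5): 7 mod 5 = 2, so (7/5) = (2/5)
factor out 2^1: 2 = 2^1·1; with 5 mod 8 = 5, (2/5) = -1; sign now -1; continue with (1/5)
reached (1/5) = 1, so the symbol is -1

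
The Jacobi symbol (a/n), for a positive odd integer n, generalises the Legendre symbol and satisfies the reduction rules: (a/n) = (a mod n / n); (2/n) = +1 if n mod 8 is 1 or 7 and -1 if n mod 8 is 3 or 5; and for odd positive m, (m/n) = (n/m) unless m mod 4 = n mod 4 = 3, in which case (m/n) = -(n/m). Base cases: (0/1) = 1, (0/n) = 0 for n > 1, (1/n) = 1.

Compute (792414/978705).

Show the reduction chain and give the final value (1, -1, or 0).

0

factor out 2^1: 792414 = 2^1·396207; with 978705 mod 8 = 1, (2/978705) = +1; sign now +1; continue with (396207/978705)
flip (396207/978705) -> (978705/396207): both odd, 396207 mod 4 = 3, 978705 mod 4 = 1, so the flip contributes +1; sign now +1
(978705/396207): 978705 mod 396207 = 186291, so (978705/396207) = (186291/396207)
flip (186291/396207) -> (396207/186291): both odd, 186291 mod 4 = 3, 396207 mod 4 = 3, so the flip contributes -1; sign now -1
(396207/186291): 396207 mod 186291 = 23625, so (396207/186291) = (23625/186291)
flip (23625/186291) -> (186291/23625): both odd, 23625 mod 4 = 1, 186291 mod 4 = 3, so the flip contributes +1; sign now -1
(186291/23625): 186291 mod 23625 = 20916, so (186291/23625) = (20916/23625)
factor out 2^2: 20916 = 2^2·5229; with 23625 mod 8 = 1, (2/23625) = +1; sign now -1; continue with (5229/23625)
flip (5229/23625) -> (23625/5229): both odd, 5229 mod 4 = 1, 23625 mod 4 = 1, so the flip contributes +1; sign now -1
(23625/5229): 23625 mod 5229 = 2709, so (23625/5229) = (2709/5229)
flip (2709/5229) -> (5229/2709): both odd, 2709 mod 4 = 1, 5229 mod 4 = 1, so the flip contributes +1; sign now -1
(5229/2709): 5229 mod 2709 = 2520, so (5229/2709) = (2520/2709)
factor out 2^3: 2520 = 2^3·315; with 2709 mod 8 = 5, (2/2709) = -1; sign now +1; continue with (315/2709)
flip (315/2709) -> (2709/315): both odd, 315 mod 4 = 3, 2709 mod 4 = 1, so the flip contributes +1; sign now +1
(2709/315): 2709 mod 315 = 189, so (2709/315) = (189/315)
flip (189/315) -> (315/189): both odd, 189 mod 4 = 1, 315 mod 4 = 3, so the flip contributes +1; sign now +1
(315/189): 315 mod 189 = 126, so (315/189) = (126/189)
factor out 2^1: 126 = 2^1·63; with 189 mod 8 = 5, (2/189) = -1; sign now -1; continue with (63/189)
flip (63/189) -> (189/63): both odd, 63 mod 4 = 3, 189 mod 4 = 1, so the flip contributes +1; sign now -1
(189/63): 189 mod 63 = 0, so (189/63) = (0/63)
reached (0/63); gcd(a, n) > 1, so (0/63) = 0 and the symbol is 0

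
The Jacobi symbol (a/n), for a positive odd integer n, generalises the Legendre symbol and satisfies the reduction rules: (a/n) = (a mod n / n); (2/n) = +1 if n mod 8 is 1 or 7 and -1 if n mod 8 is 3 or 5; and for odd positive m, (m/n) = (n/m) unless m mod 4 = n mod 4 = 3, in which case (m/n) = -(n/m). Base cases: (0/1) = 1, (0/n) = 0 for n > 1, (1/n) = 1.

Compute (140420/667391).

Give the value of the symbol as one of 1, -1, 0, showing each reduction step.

1

factor out 2^2: 140420 = 2^2·35105; with 667391 mod 8 = 7, (2/667391) = +1; sign now +1; continue with (35105/667391)
flip (35105/667391) -> (667391/35105): both odd, 35105 mod 4 = 1, 667391 mod 4 = 3, so the flip contributes +1; sign now +1
(667391/35105): 667391 mod 35105 = 396, so (667391/35105) = (396/35105)
factor out 2^2: 396 = 2^2·99; with 35105 mod 8 = 1, (2/35105) = +1; sign now +1; continue with (99/35105)
flip (99/35105) -> (35105/99): both odd, 99 mod 4 = 3, 35105 mod 4 = 1, so the flip contributes +1; sign now +1
(35105/99): 35105 mod 99 = 59, so (35105/99) = (59/99)
flip (59/99) -> (99/59): both odd, 59 mod 4 = 3, 99 mod 4 = 3, so the flip contributes -1; sign now -1
(99/59): 99 mod 59 = 40, so (99/59) = (40/59)
factor out 2^3: 40 = 2^3·5; with 59 mod 8 = 3, (2/59) = -1; sign now +1; continue with (5/59)
flip (5/59) -> (59/5): both odd, 5 mod 4 = 1, 59 mod 4 = 3, so the flip contributes +1; sign now +1
(59/5): 59 mod 5 = 4, so (59/5) = (4/5)
factor out 2^2: 4 = 2^2·1; with 5 mod 8 = 5, (2/5) = -1; sign now +1; continue with (1/5)
reached (1/5) = 1, so the symbol is +1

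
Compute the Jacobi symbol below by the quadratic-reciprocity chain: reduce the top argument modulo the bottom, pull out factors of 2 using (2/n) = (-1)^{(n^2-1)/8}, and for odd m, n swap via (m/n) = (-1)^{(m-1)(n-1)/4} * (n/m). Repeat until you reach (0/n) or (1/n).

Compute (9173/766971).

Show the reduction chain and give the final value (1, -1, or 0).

flip (9173/766971) -> (766971/9173): both odd, 9173 mod 4 = 1, 766971 mod 4 = 3, so the flip contributes +1; sign now +1
(766971/9173): 766971 mod 9173 = 5612, so (766971/9173) = (5612/9173)
factor out 2^2: 5612 = 2^2·1403; with 9173 mod 8 = 5, (2/9173) = -1; sign now +1; continue with (1403/9173)
flip (1403/9173) -> (9173/1403): both odd, 1403 mod 4 = 3, 9173 mod 4 = 1, so the flip contributes +1; sign now +1
(9173/1403): 9173 mod 1403 = 755, so (9173/1403) = (755/1403)
flip (755/1403) -> (1403/755): both odd, 755 mod 4 = 3, 1403 mod 4 = 3, so the flip contributes -1; sign now -1
(1403/755): 1403 mod 755 = 648, so (1403/755) = (648/755)
factor out 2^3: 648 = 2^3·81; with 755 mod 8 = 3, (2/755) = -1; sign now +1; continue with (81/755)
flip (81/755) -> (755/81): both odd, 81 mod 4 = 1, 755 mod 4 = 3, so the flip contributes +1; sign now +1
(755/81): 755 mod 81 = 26, so (755/81) = (26/81)
factor out 2^1: 26 = 2^1·13; with 81 mod 8 = 1, (2/81) = +1; sign now +1; continue with (13/81)
flip (13/81) -> (81/13): both odd, 13 mod 4 = 1, 81 mod 4 = 1, so the flip contributes +1; sign now +1
(81/13): 81 mod 13 = 3, so (81/13) = (3/13)
flip (3/13) -> (13/3): both odd, 3 mod 4 = 3, 13 mod 4 = 1, so the flip contributes +1; sign now +1
(13/3): 13 mod 3 = 1, so (13/3) = (1/3)
reached (1/3) = 1, so the symbol is +1

1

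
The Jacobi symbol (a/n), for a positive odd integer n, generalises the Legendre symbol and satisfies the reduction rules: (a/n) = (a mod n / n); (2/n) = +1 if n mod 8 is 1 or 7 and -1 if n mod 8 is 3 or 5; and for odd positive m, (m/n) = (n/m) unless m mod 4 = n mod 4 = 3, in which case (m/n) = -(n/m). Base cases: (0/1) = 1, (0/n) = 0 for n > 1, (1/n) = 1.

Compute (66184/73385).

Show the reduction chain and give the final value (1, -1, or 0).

-1

factor out 2^3: 66184 = 2^3·8273; with 73385 mod 8 = 1, (2/73385) = +1; sign now +1; continue with (8273/73385)
flip (8273/73385) -> (73385/8273): both odd, 8273 mod 4 = 1, 73385 mod 4 = 1, so the flip contributes +1; sign now +1
(73385/8273): 73385 mod 8273 = 7201, so (73385/8273) = (7201/8273)
flip (7201/8273) -> (8273/7201): both odd, 7201 mod 4 = 1, 8273 mod 4 = 1, so the flip contributes +1; sign now +1
(8273/7201): 8273 mod 7201 = 1072, so (8273/7201) = (1072/7201)
factor out 2^4: 1072 = 2^4·67; with 7201 mod 8 = 1, (2/7201) = +1; sign now +1; continue with (67/7201)
flip (67/7201) -> (7201/67): both odd, 67 mod 4 = 3, 7201 mod 4 = 1, so the flip contributes +1; sign now +1
(7201/67): 7201 mod 67 = 32, so (7201/67) = (32/67)
factor out 2^5: 32 = 2^5·1; with 67 mod 8 = 3, (2/67) = -1; sign now -1; continue with (1/67)
reached (1/67) = 1, so the symbol is -1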